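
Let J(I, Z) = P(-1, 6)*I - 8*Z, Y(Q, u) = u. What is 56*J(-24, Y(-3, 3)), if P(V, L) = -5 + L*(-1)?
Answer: 13440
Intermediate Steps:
P(V, L) = -5 - L
J(I, Z) = -11*I - 8*Z (J(I, Z) = (-5 - 1*6)*I - 8*Z = (-5 - 6)*I - 8*Z = -11*I - 8*Z)
56*J(-24, Y(-3, 3)) = 56*(-11*(-24) - 8*3) = 56*(264 - 24) = 56*240 = 13440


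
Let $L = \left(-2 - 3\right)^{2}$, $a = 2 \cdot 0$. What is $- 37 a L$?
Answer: $0$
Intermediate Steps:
$a = 0$
$L = 25$ ($L = \left(-5\right)^{2} = 25$)
$- 37 a L = \left(-37\right) 0 \cdot 25 = 0 \cdot 25 = 0$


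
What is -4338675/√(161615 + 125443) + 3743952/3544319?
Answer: 3743952/3544319 - 1446225*√287058/95686 ≈ -8096.8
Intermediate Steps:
-4338675/√(161615 + 125443) + 3743952/3544319 = -4338675*√287058/287058 + 3743952*(1/3544319) = -1446225*√287058/95686 + 3743952/3544319 = 3743952/3544319 - 1446225*√287058/95686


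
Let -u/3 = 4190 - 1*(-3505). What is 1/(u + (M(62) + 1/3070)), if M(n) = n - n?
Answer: -3070/70870949 ≈ -4.3318e-5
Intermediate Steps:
M(n) = 0
u = -23085 (u = -3*(4190 - 1*(-3505)) = -3*(4190 + 3505) = -3*7695 = -23085)
1/(u + (M(62) + 1/3070)) = 1/(-23085 + (0 + 1/3070)) = 1/(-23085 + 1/3070) = 1/(-70870949/3070) = -3070/70870949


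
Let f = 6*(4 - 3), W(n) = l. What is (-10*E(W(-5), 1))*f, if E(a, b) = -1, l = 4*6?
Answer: 60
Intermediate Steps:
l = 24
W(n) = 24
f = 6 (f = 6*1 = 6)
(-10*E(W(-5), 1))*f = -10*(-1)*6 = 10*6 = 60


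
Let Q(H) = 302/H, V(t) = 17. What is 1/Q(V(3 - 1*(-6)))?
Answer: 17/302 ≈ 0.056291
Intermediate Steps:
1/Q(V(3 - 1*(-6))) = 1/(302/17) = 17/302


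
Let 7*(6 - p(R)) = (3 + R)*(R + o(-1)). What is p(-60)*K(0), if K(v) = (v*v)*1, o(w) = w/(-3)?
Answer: 0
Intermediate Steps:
o(w) = -w/3 (o(w) = w*(-1/3) = -w/3)
K(v) = v**2 (K(v) = v**2*1 = v**2)
p(R) = 6 - (3 + R)*(1/3 + R)/7 (p(R) = 6 - (3 + R)*(R - 1/3*(-1))/7 = 6 - (3 + R)*(R + 1/3)/7 = 6 - (3 + R)*(1/3 + R)/7)
p(-60)*K(0) = (41/7 - 10/21*(-60) - 1/7*(-60)**2)*0**2 = (41/7 + 200/7 - 1/7*3600)*0 = (41/7 + 200/7 - 3600/7)*0 = -3359/7*0 = 0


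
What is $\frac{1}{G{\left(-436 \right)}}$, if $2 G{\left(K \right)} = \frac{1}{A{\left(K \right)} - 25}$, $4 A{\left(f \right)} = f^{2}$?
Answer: $94998$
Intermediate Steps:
$A{\left(f \right)} = \frac{f^{2}}{4}$
$G{\left(K \right)} = \frac{1}{2 \left(-25 + \frac{K^{2}}{4}\right)}$ ($G{\left(K \right)} = \frac{1}{2 \left(\frac{K^{2}}{4} - 25\right)} = \frac{1}{2 \left(-25 + \frac{K^{2}}{4}\right)}$)
$\frac{1}{G{\left(-436 \right)}} = \frac{1}{2 \frac{1}{-100 + \left(-436\right)^{2}}} = \frac{1}{2 \frac{1}{-100 + 190096}} = \frac{1}{2 \cdot \frac{1}{189996}} = \frac{1}{\frac{1}{94998}} = 94998$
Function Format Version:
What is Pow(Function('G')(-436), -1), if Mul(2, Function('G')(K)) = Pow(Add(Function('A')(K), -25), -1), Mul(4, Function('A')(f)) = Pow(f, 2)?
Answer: 94998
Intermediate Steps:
Function('A')(f) = Mul(Rational(1, 4), Pow(f, 2))
Function('G')(K) = Mul(Rational(1, 2), Pow(Add(-25, Mul(Rational(1, 4), Pow(K, 2))), -1)) (Function('G')(K) = Mul(Rational(1, 2), Pow(Add(Mul(Rational(1, 4), Pow(K, 2)), -25), -1)) = Mul(Rational(1, 2), Pow(Add(-25, Mul(Rational(1, 4), Pow(K, 2))), -1)))
Pow(Function('G')(-436), -1) = Pow(Mul(2, Pow(Add(-100, Pow(-436, 2)), -1)), -1) = Pow(Mul(2, Pow(Add(-100, 190096), -1)), -1) = Pow(Mul(2, Pow(189996, -1)), -1) = Pow(Mul(2, Rational(1, 189996)), -1) = Pow(Rational(1, 94998), -1) = 94998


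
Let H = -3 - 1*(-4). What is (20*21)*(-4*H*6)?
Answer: -10080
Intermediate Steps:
H = 1 (H = -3 + 4 = 1)
(20*21)*(-4*H*6) = (20*21)*(-4*1*6) = 420*(-4*6) = 420*(-24) = -10080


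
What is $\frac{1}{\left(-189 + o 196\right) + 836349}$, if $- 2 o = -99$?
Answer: $\frac{1}{845862} \approx 1.1822 \cdot 10^{-6}$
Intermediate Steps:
$o = \frac{99}{2}$ ($o = \left(- \frac{1}{2}\right) \left(-99\right) = \frac{99}{2} \approx 49.5$)
$\frac{1}{\left(-189 + o 196\right) + 836349} = \frac{1}{\left(-189 + \frac{99}{2} \cdot 196\right) + 836349} = \frac{1}{\left(-189 + 9702\right) + 836349} = \frac{1}{9513 + 836349} = \frac{1}{845862}$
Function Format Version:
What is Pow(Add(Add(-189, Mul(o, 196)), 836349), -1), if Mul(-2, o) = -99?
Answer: Rational(1, 845862) ≈ 1.1822e-6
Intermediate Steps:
o = Rational(99, 2) (o = Mul(Rational(-1, 2), -99) = Rational(99, 2) ≈ 49.500)
Pow(Add(Add(-189, Mul(o, 196)), 836349), -1) = Pow(Add(Add(-189, Mul(Rational(99, 2), 196)), 836349), -1) = Pow(Add(Add(-189, 9702), 836349), -1) = Pow(Add(9513, 836349), -1) = Pow(845862, -1) = Rational(1, 845862)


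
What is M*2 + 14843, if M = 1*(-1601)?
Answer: 11641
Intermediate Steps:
M = -1601
M*2 + 14843 = -1601*2 + 14843 = -3202 + 14843 = 11641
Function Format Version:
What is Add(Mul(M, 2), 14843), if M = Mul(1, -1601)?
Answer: 11641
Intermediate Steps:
M = -1601
Add(Mul(M, 2), 14843) = Add(Mul(-1601, 2), 14843) = Add(-3202, 14843) = 11641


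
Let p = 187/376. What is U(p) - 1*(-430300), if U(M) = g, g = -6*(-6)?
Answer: 430336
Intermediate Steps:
g = 36
p = 187/376 (p = 187*(1/376) = 187/376 ≈ 0.49734)
U(M) = 36
U(p) - 1*(-430300) = 36 - 1*(-430300) = 36 + 430300 = 430336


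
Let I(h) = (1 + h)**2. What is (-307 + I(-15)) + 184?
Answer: 73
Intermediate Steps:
(-307 + I(-15)) + 184 = (-307 + (1 - 15)**2) + 184 = (-307 + (-14)**2) + 184 = (-307 + 196) + 184 = -111 + 184 = 73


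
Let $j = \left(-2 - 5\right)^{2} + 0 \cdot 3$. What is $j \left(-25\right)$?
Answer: $-1225$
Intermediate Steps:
$j = 49$ ($j = \left(-7\right)^{2} + 0 = 49 + 0 = 49$)
$j \left(-25\right) = 49 \left(-25\right) = -1225$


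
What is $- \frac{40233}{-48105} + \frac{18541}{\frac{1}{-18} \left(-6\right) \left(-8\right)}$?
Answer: $- \frac{891807517}{128280} \approx -6952.0$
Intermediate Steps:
$- \frac{40233}{-48105} + \frac{18541}{\frac{1}{-18} \left(-6\right) \left(-8\right)} = \left(-40233\right) \left(- \frac{1}{48105}\right) + \frac{18541}{\left(- \frac{1}{18}\right) \left(-6\right) \left(-8\right)} = \frac{13411}{16035} + \frac{18541}{\frac{1}{3} \left(-8\right)} = \frac{13411}{16035} + \frac{18541}{- \frac{8}{3}} = \frac{13411}{16035} + 18541 \left(- \frac{3}{8}\right) = \frac{13411}{16035} - \frac{55623}{8} = - \frac{891807517}{128280}$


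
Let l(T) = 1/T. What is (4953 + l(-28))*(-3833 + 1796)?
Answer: -40356753/4 ≈ -1.0089e+7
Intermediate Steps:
(4953 + l(-28))*(-3833 + 1796) = (4953 + 1/(-28))*(-3833 + 1796) = (4953 - 1/28)*(-2037) = (138683/28)*(-2037) = -40356753/4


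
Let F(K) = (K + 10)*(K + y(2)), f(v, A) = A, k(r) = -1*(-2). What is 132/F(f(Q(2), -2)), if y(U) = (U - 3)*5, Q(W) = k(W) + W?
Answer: -33/14 ≈ -2.3571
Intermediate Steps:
k(r) = 2
Q(W) = 2 + W
y(U) = -15 + 5*U (y(U) = (-3 + U)*5 = -15 + 5*U)
F(K) = (-5 + K)*(10 + K) (F(K) = (K + 10)*(K + (-15 + 5*2)) = (10 + K)*(K + (-15 + 10)) = (10 + K)*(K - 5) = (10 + K)*(-5 + K) = (-5 + K)*(10 + K))
132/F(f(Q(2), -2)) = 132/(-50 + (-2)² + 5*(-2)) = 132/(-50 + 4 - 10) = 132/(-56) = 132*(-1/56) = -33/14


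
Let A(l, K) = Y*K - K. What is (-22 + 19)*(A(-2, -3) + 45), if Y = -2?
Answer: -162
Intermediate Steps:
A(l, K) = -3*K (A(l, K) = -2*K - K = -3*K)
(-22 + 19)*(A(-2, -3) + 45) = (-22 + 19)*(-3*(-3) + 45) = -3*(9 + 45) = -3*54 = -162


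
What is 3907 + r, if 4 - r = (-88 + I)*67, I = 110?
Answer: 2437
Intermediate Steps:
r = -1470 (r = 4 - (-88 + 110)*67 = 4 - 22*67 = 4 - 1*1474 = 4 - 1474 = -1470)
3907 + r = 3907 - 1470 = 2437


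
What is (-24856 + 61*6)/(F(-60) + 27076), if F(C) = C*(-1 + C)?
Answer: -12245/15368 ≈ -0.79679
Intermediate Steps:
(-24856 + 61*6)/(F(-60) + 27076) = (-24856 + 61*6)/(-60*(-1 - 60) + 27076) = (-24856 + 366)/(-60*(-61) + 27076) = -24490/(3660 + 27076) = -24490/30736 = -24490*1/30736 = -12245/15368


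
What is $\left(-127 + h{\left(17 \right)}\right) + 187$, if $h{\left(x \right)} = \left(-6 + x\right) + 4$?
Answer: $75$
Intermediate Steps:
$h{\left(x \right)} = -2 + x$
$\left(-127 + h{\left(17 \right)}\right) + 187 = \left(-127 + \left(-2 + 17\right)\right) + 187 = \left(-127 + 15\right) + 187 = -112 + 187 = 75$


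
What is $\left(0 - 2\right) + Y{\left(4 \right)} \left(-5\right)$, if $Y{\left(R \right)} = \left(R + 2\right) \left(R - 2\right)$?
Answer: $-62$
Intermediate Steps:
$Y{\left(R \right)} = \left(-2 + R\right) \left(2 + R\right)$ ($Y{\left(R \right)} = \left(2 + R\right) \left(-2 + R\right) = \left(-2 + R\right) \left(2 + R\right)$)
$\left(0 - 2\right) + Y{\left(4 \right)} \left(-5\right) = \left(0 - 2\right) + \left(-4 + 4^{2}\right) \left(-5\right) = \left(0 - 2\right) + \left(-4 + 16\right) \left(-5\right) = -2 + 12 \left(-5\right) = -2 - 60 = -62$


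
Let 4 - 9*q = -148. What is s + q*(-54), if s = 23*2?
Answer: -866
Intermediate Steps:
s = 46
q = 152/9 (q = 4/9 - ⅑*(-148) = 4/9 + 148/9 = 152/9 ≈ 16.889)
s + q*(-54) = 46 + (152/9)*(-54) = 46 - 912 = -866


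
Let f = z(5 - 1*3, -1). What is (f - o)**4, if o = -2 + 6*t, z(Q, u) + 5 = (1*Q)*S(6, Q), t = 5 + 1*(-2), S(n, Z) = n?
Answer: 6561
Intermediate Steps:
t = 3 (t = 5 - 2 = 3)
z(Q, u) = -5 + 6*Q (z(Q, u) = -5 + (1*Q)*6 = -5 + Q*6 = -5 + 6*Q)
f = 7 (f = -5 + 6*(5 - 1*3) = -5 + 6*(5 - 3) = -5 + 6*2 = -5 + 12 = 7)
o = 16 (o = -2 + 6*3 = -2 + 18 = 16)
(f - o)**4 = (7 - 1*16)**4 = (7 - 16)**4 = (-9)**4 = 6561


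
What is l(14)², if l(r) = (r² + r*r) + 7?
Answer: 159201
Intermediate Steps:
l(r) = 7 + 2*r² (l(r) = (r² + r²) + 7 = 2*r² + 7 = 7 + 2*r²)
l(14)² = (7 + 2*14²)² = (7 + 2*196)² = (7 + 392)² = 399² = 159201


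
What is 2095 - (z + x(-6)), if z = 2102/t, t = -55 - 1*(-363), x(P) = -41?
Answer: 327893/154 ≈ 2129.2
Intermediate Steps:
t = 308 (t = -55 + 363 = 308)
z = 1051/154 (z = 2102/308 = 2102*(1/308) = 1051/154 ≈ 6.8247)
2095 - (z + x(-6)) = 2095 - (1051/154 - 41) = 2095 - 1*(-5263/154) = 2095 + 5263/154 = 327893/154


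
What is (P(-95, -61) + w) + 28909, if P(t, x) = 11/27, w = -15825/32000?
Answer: 999092029/34560 ≈ 28909.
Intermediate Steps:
w = -633/1280 (w = -15825*1/32000 = -633/1280 ≈ -0.49453)
P(t, x) = 11/27 (P(t, x) = 11*(1/27) = 11/27)
(P(-95, -61) + w) + 28909 = (11/27 - 633/1280) + 28909 = -3011/34560 + 28909 = 999092029/34560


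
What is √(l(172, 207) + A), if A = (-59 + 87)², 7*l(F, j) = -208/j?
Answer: 8*√2857267/483 ≈ 27.997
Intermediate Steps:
l(F, j) = -208/(7*j) (l(F, j) = (-208/j)/7 = -208/(7*j))
A = 784 (A = 28² = 784)
√(l(172, 207) + A) = √(-208/7/207 + 784) = √(-208/7*1/207 + 784) = √(-208/1449 + 784) = √(1135808/1449) = 8*√2857267/483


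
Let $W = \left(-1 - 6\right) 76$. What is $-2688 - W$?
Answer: $-2156$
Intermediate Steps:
$W = -532$ ($W = \left(-1 - 6\right) 76 = \left(-7\right) 76 = -532$)
$-2688 - W = -2688 - -532 = -2688 + 532 = -2156$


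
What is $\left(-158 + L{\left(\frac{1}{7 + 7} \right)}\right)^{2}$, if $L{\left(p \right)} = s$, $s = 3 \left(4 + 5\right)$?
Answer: $17161$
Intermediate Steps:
$s = 27$ ($s = 3 \cdot 9 = 27$)
$L{\left(p \right)} = 27$
$\left(-158 + L{\left(\frac{1}{7 + 7} \right)}\right)^{2} = \left(-158 + 27\right)^{2} = \left(-131\right)^{2} = 17161$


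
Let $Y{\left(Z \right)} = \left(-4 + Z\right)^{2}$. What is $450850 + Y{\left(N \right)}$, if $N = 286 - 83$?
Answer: $490451$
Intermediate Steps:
$N = 203$
$450850 + Y{\left(N \right)} = 450850 + \left(-4 + 203\right)^{2} = 450850 + 199^{2} = 450850 + 39601 = 490451$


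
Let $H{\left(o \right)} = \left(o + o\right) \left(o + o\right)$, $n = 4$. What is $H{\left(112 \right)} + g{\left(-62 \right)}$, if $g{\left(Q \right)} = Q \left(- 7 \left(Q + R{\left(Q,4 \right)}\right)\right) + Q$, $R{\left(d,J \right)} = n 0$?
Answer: $23206$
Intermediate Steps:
$H{\left(o \right)} = 4 o^{2}$ ($H{\left(o \right)} = 2 o 2 o = 4 o^{2}$)
$R{\left(d,J \right)} = 0$ ($R{\left(d,J \right)} = 4 \cdot 0 = 0$)
$g{\left(Q \right)} = Q - 7 Q^{2}$ ($g{\left(Q \right)} = Q \left(- 7 \left(Q + 0\right)\right) + Q = Q \left(- 7 Q\right) + Q = - 7 Q^{2} + Q = Q - 7 Q^{2}$)
$H{\left(112 \right)} + g{\left(-62 \right)} = 4 \cdot 112^{2} - 62 \left(1 - -434\right) = 4 \cdot 12544 - 62 \left(1 + 434\right) = 50176 - 26970 = 23206$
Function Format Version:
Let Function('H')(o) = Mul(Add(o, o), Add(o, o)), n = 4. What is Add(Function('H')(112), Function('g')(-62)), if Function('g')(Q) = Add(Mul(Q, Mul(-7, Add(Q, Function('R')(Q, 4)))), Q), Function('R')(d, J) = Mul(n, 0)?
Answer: 23206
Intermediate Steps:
Function('H')(o) = Mul(4, Pow(o, 2)) (Function('H')(o) = Mul(Mul(2, o), Mul(2, o)) = Mul(4, Pow(o, 2)))
Function('R')(d, J) = 0 (Function('R')(d, J) = Mul(4, 0) = 0)
Function('g')(Q) = Add(Q, Mul(-7, Pow(Q, 2))) (Function('g')(Q) = Add(Mul(Q, Mul(-7, Add(Q, 0))), Q) = Add(Mul(Q, Mul(-7, Q)), Q) = Add(Mul(-7, Pow(Q, 2)), Q) = Add(Q, Mul(-7, Pow(Q, 2))))
Add(Function('H')(112), Function('g')(-62)) = Add(Mul(4, Pow(112, 2)), Mul(-62, Add(1, Mul(-7, -62)))) = Add(Mul(4, 12544), Mul(-62, Add(1, 434))) = Add(50176, Mul(-62, 435)) = Add(50176, -26970) = 23206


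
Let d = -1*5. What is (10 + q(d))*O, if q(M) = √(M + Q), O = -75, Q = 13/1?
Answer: -750 - 150*√2 ≈ -962.13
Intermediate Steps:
Q = 13 (Q = 13*1 = 13)
d = -5
q(M) = √(13 + M) (q(M) = √(M + 13) = √(13 + M))
(10 + q(d))*O = (10 + √(13 - 5))*(-75) = (10 + √8)*(-75) = (10 + 2*√2)*(-75) = -750 - 150*√2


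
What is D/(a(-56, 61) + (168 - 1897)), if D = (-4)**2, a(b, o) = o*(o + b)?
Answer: -1/89 ≈ -0.011236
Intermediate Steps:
a(b, o) = o*(b + o)
D = 16
D/(a(-56, 61) + (168 - 1897)) = 16/(61*(-56 + 61) + (168 - 1897)) = 16/(61*5 - 1729) = 16/(305 - 1729) = 16/(-1424) = 16*(-1/1424) = -1/89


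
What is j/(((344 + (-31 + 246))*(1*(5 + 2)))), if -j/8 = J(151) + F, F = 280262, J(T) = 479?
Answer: -2245928/3913 ≈ -573.97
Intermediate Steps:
j = -2245928 (j = -8*(479 + 280262) = -8*280741 = -2245928)
j/(((344 + (-31 + 246))*(1*(5 + 2)))) = -2245928*1/((5 + 2)*(344 + (-31 + 246))) = -2245928*1/(7*(344 + 215)) = -2245928/(559*7) = -2245928/3913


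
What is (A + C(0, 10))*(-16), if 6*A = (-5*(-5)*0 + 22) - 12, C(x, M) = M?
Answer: -560/3 ≈ -186.67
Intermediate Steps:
A = 5/3 (A = ((-5*(-5)*0 + 22) - 12)/6 = ((25*0 + 22) - 12)/6 = ((0 + 22) - 12)/6 = (22 - 12)/6 = (1/6)*10 = 5/3 ≈ 1.6667)
(A + C(0, 10))*(-16) = (5/3 + 10)*(-16) = (35/3)*(-16) = -560/3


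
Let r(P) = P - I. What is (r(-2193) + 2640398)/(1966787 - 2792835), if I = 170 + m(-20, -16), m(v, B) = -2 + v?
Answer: -2638057/826048 ≈ -3.1936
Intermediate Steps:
I = 148 (I = 170 + (-2 - 20) = 170 - 22 = 148)
r(P) = -148 + P (r(P) = P - 1*148 = P - 148 = -148 + P)
(r(-2193) + 2640398)/(1966787 - 2792835) = ((-148 - 2193) + 2640398)/(1966787 - 2792835) = (-2341 + 2640398)/(-826048) = 2638057*(-1/826048) = -2638057/826048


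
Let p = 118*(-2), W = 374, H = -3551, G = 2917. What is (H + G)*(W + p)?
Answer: -87492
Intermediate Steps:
p = -236
(H + G)*(W + p) = (-3551 + 2917)*(374 - 236) = -634*138 = -87492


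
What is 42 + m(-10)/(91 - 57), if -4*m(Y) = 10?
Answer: 2851/68 ≈ 41.926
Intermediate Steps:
m(Y) = -5/2 (m(Y) = -¼*10 = -5/2)
42 + m(-10)/(91 - 57) = 42 - 5/(2*(91 - 57)) = 42 - 5/2/34 = 42 - 5/2*1/34 = 42 - 5/68 = 2851/68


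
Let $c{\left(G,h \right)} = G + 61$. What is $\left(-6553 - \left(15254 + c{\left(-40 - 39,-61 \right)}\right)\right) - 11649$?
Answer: $-33438$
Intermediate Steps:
$c{\left(G,h \right)} = 61 + G$
$\left(-6553 - \left(15254 + c{\left(-40 - 39,-61 \right)}\right)\right) - 11649 = \left(-6553 - 15236\right) - 11649 = -21789 - 11649 = -33438$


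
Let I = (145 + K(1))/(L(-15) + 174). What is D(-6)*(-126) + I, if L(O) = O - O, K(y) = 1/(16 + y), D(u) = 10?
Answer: -620769/493 ≈ -1259.2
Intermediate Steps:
L(O) = 0
I = 411/493 (I = (145 + 1/(16 + 1))/(0 + 174) = (145 + 1/17)/174 = (145 + 1/17)*(1/174) = (2466/17)*(1/174) = 411/493 ≈ 0.83367)
D(-6)*(-126) + I = 10*(-126) + 411/493 = -1260 + 411/493 = -620769/493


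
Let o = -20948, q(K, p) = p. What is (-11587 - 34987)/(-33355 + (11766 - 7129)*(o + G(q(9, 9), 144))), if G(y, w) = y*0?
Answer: 46574/97169231 ≈ 0.00047931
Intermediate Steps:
G(y, w) = 0
(-11587 - 34987)/(-33355 + (11766 - 7129)*(o + G(q(9, 9), 144))) = (-11587 - 34987)/(-33355 + (11766 - 7129)*(-20948 + 0)) = -46574/(-33355 + 4637*(-20948)) = -46574/(-33355 - 97135876) = -46574/(-97169231) = -46574*(-1/97169231) = 46574/97169231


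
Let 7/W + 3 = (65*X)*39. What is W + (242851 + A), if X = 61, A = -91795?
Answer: 23358091399/154632 ≈ 1.5106e+5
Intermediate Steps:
W = 7/154632 (W = 7/(-3 + (65*61)*39) = 7/(-3 + 3965*39) = 7/(-3 + 154635) = 7/154632 ≈ 4.5269e-5)
W + (242851 + A) = 7/154632 + (242851 - 91795) = 7/154632 + 151056 = 23358091399/154632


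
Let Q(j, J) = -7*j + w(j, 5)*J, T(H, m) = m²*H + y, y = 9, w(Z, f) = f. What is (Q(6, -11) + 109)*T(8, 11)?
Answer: 11724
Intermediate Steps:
T(H, m) = 9 + H*m² (T(H, m) = m²*H + 9 = H*m² + 9 = 9 + H*m²)
Q(j, J) = -7*j + 5*J
(Q(6, -11) + 109)*T(8, 11) = ((-7*6 + 5*(-11)) + 109)*(9 + 8*11²) = ((-42 - 55) + 109)*(9 + 8*121) = (-97 + 109)*(9 + 968) = 12*977 = 11724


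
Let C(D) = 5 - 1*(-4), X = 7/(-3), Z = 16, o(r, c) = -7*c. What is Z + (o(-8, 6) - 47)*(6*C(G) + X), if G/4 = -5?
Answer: -13747/3 ≈ -4582.3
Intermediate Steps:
G = -20 (G = 4*(-5) = -20)
X = -7/3 (X = 7*(-⅓) = -7/3 ≈ -2.3333)
C(D) = 9 (C(D) = 5 + 4 = 9)
Z + (o(-8, 6) - 47)*(6*C(G) + X) = 16 + (-7*6 - 47)*(6*9 - 7/3) = 16 + (-42 - 47)*(54 - 7/3) = 16 - 89*155/3 = 16 - 13795/3 = -13747/3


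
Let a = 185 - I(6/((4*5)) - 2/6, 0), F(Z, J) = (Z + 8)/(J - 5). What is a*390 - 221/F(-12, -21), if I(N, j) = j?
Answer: 141427/2 ≈ 70714.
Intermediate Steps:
F(Z, J) = (8 + Z)/(-5 + J)
a = 185 (a = 185 - 1*0 = 185 + 0 = 185)
a*390 - 221/F(-12, -21) = 185*390 - 221*(-5 - 21)/(8 - 12) = 72150 - 221/(-4/(-26)) = 72150 - 221/((-1/26*(-4))) = 72150 - 221/2/13 = 72150 - 221*13/2 = 72150 - 2873/2 = 141427/2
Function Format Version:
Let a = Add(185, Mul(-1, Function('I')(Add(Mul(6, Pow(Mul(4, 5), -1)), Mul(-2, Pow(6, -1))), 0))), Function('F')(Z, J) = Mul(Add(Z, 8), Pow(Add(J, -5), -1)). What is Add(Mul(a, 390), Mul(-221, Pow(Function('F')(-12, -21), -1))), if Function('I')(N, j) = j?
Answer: Rational(141427, 2) ≈ 70714.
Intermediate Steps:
Function('F')(Z, J) = Mul(Pow(Add(-5, J), -1), Add(8, Z)) (Function('F')(Z, J) = Mul(Add(8, Z), Pow(Add(-5, J), -1)) = Mul(Pow(Add(-5, J), -1), Add(8, Z)))
a = 185 (a = Add(185, Mul(-1, 0)) = Add(185, 0) = 185)
Add(Mul(a, 390), Mul(-221, Pow(Function('F')(-12, -21), -1))) = Add(Mul(185, 390), Mul(-221, Pow(Mul(Pow(Add(-5, -21), -1), Add(8, -12)), -1))) = Add(72150, Mul(-221, Pow(Mul(Pow(-26, -1), -4), -1))) = Add(72150, Mul(-221, Pow(Mul(Rational(-1, 26), -4), -1))) = Add(72150, Mul(-221, Pow(Rational(2, 13), -1))) = Add(72150, Mul(-221, Rational(13, 2))) = Add(72150, Rational(-2873, 2)) = Rational(141427, 2)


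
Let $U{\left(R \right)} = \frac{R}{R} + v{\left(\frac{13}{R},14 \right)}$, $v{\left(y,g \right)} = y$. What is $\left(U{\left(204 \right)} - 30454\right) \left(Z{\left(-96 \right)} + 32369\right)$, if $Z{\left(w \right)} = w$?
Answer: $- \frac{200492752927}{204} \approx -9.8281 \cdot 10^{8}$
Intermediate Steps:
$U{\left(R \right)} = 1 + \frac{13}{R}$ ($U{\left(R \right)} = \frac{R}{R} + \frac{13}{R} = 1 + \frac{13}{R}$)
$\left(U{\left(204 \right)} - 30454\right) \left(Z{\left(-96 \right)} + 32369\right) = \left(\frac{13 + 204}{204} - 30454\right) \left(-96 + 32369\right) = \left(\frac{1}{204} \cdot 217 - 30454\right) 32273 = \left(\frac{217}{204} - 30454\right) 32273 = \left(- \frac{6212399}{204}\right) 32273 = - \frac{200492752927}{204}$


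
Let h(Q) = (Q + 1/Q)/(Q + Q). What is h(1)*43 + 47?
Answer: 90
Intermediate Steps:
h(Q) = (Q + 1/Q)/(2*Q) (h(Q) = (Q + 1/Q)/((2*Q)) = (Q + 1/Q)*(1/(2*Q)) = (Q + 1/Q)/(2*Q))
h(1)*43 + 47 = ((½)*(1 + 1²)/1²)*43 + 47 = ((½)*1*(1 + 1))*43 + 47 = ((½)*1*2)*43 + 47 = 1*43 + 47 = 43 + 47 = 90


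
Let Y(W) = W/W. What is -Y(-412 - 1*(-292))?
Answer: -1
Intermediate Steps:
Y(W) = 1
-Y(-412 - 1*(-292)) = -1*1 = -1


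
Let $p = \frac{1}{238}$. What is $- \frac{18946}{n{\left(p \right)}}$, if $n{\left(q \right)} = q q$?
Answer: $-1073177224$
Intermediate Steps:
$p = \frac{1}{238} \approx 0.0042017$
$n{\left(q \right)} = q^{2}$
$- \frac{18946}{n{\left(p \right)}} = - \frac{18946}{\left(\frac{1}{238}\right)^{2}} = - 18946 \frac{1}{\frac{1}{56644}} = \left(-18946\right) 56644 = -1073177224$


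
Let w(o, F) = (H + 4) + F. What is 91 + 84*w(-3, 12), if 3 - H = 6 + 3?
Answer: 931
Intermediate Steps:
H = -6 (H = 3 - (6 + 3) = 3 - 1*9 = 3 - 9 = -6)
w(o, F) = -2 + F (w(o, F) = (-6 + 4) + F = -2 + F)
91 + 84*w(-3, 12) = 91 + 84*(-2 + 12) = 91 + 84*10 = 91 + 840 = 931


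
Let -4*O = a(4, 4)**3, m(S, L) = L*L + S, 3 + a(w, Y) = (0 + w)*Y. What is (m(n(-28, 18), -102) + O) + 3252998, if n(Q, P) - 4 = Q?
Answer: 13051315/4 ≈ 3.2628e+6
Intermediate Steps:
n(Q, P) = 4 + Q
a(w, Y) = -3 + Y*w (a(w, Y) = -3 + (0 + w)*Y = -3 + w*Y = -3 + Y*w)
m(S, L) = S + L**2 (m(S, L) = L**2 + S = S + L**2)
O = -2197/4 (O = -(-3 + 4*4)**3/4 = -(-3 + 16)**3/4 = -1/4*13**3 = -1/4*2197 = -2197/4 ≈ -549.25)
(m(n(-28, 18), -102) + O) + 3252998 = (((4 - 28) + (-102)**2) - 2197/4) + 3252998 = ((-24 + 10404) - 2197/4) + 3252998 = (10380 - 2197/4) + 3252998 = 39323/4 + 3252998 = 13051315/4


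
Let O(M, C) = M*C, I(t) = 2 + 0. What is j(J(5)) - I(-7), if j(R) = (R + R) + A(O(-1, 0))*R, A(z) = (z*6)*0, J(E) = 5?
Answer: 8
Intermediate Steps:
I(t) = 2
O(M, C) = C*M
A(z) = 0 (A(z) = (6*z)*0 = 0)
j(R) = 2*R (j(R) = (R + R) + 0*R = 2*R + 0 = 2*R)
j(J(5)) - I(-7) = 2*5 - 1*2 = 10 - 2 = 8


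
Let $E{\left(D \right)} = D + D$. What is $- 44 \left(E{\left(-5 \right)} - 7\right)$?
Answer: $748$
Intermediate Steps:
$E{\left(D \right)} = 2 D$
$- 44 \left(E{\left(-5 \right)} - 7\right) = - 44 \left(2 \left(-5\right) - 7\right) = - 44 \left(-10 - 7\right) = \left(-44\right) \left(-17\right) = 748$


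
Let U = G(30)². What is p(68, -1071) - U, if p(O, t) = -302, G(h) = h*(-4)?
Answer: -14702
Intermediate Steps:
G(h) = -4*h
U = 14400 (U = (-4*30)² = (-120)² = 14400)
p(68, -1071) - U = -302 - 1*14400 = -302 - 14400 = -14702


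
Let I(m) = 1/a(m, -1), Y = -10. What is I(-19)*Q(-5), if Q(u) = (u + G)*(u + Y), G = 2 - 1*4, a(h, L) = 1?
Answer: 105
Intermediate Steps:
G = -2 (G = 2 - 4 = -2)
Q(u) = (-10 + u)*(-2 + u) (Q(u) = (u - 2)*(u - 10) = (-2 + u)*(-10 + u) = (-10 + u)*(-2 + u))
I(m) = 1 (I(m) = 1/1 = 1)
I(-19)*Q(-5) = 1*(20 + (-5)**2 - 12*(-5)) = 1*(20 + 25 + 60) = 1*105 = 105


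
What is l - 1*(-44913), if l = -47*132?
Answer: 38709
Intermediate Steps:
l = -6204
l - 1*(-44913) = -6204 - 1*(-44913) = -6204 + 44913 = 38709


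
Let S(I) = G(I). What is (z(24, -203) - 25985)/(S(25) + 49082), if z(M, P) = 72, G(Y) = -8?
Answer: -25913/49074 ≈ -0.52804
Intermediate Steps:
S(I) = -8
(z(24, -203) - 25985)/(S(25) + 49082) = (72 - 25985)/(-8 + 49082) = -25913/49074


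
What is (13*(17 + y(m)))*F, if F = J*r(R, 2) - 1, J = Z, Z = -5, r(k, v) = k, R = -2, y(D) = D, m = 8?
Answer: 2925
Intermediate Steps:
J = -5
F = 9 (F = -5*(-2) - 1 = 10 - 1 = 9)
(13*(17 + y(m)))*F = (13*(17 + 8))*9 = (13*25)*9 = 325*9 = 2925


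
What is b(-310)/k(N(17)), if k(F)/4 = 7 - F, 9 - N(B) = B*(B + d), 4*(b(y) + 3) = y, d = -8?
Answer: -161/1208 ≈ -0.13328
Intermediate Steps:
b(y) = -3 + y/4
N(B) = 9 - B*(-8 + B) (N(B) = 9 - B*(B - 8) = 9 - B*(-8 + B))
k(F) = 28 - 4*F (k(F) = 4*(7 - F) = 28 - 4*F)
b(-310)/k(N(17)) = (-3 + (1/4)*(-310))/(28 - 4*(9 - 1*17**2 + 8*17)) = (-3 - 155/2)/(28 - 4*(9 - 1*289 + 136)) = -161/(2*(28 - 4*(9 - 289 + 136))) = -161/(2*(28 - 4*(-144))) = -161/(2*(28 + 576)) = -161/2/604 = -161/2*1/604 = -161/1208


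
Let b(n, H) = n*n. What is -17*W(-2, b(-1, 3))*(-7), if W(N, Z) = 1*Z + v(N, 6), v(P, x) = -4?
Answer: -357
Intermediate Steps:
b(n, H) = n²
W(N, Z) = -4 + Z (W(N, Z) = 1*Z - 4 = Z - 4 = -4 + Z)
-17*W(-2, b(-1, 3))*(-7) = -17*(-4 + (-1)²)*(-7) = -17*(-4 + 1)*(-7) = -17*(-3)*(-7) = 51*(-7) = -357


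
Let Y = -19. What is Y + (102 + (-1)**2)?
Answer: 84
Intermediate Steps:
Y + (102 + (-1)**2) = -19 + (102 + (-1)**2) = -19 + (102 + 1) = -19 + 103 = 84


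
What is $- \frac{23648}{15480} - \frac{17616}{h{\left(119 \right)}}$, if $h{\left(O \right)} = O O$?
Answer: $- \frac{75946876}{27401535} \approx -2.7716$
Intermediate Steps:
$h{\left(O \right)} = O^{2}$
$- \frac{23648}{15480} - \frac{17616}{h{\left(119 \right)}} = - \frac{23648}{15480} - \frac{17616}{119^{2}} = \left(-23648\right) \frac{1}{15480} - \frac{17616}{14161} = - \frac{2956}{1935} - \frac{17616}{14161} = - \frac{75946876}{27401535}$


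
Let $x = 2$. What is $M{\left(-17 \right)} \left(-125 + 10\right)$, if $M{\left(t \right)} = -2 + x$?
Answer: $0$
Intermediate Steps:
$M{\left(t \right)} = 0$ ($M{\left(t \right)} = -2 + 2 = 0$)
$M{\left(-17 \right)} \left(-125 + 10\right) = 0 \left(-125 + 10\right) = 0 \left(-115\right) = 0$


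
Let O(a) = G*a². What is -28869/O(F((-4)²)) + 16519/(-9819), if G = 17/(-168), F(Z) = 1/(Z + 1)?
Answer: 809575198097/9819 ≈ 8.2450e+7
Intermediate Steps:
F(Z) = 1/(1 + Z)
G = -17/168 (G = 17*(-1/168) = -17/168 ≈ -0.10119)
O(a) = -17*a²/168
-28869/O(F((-4)²)) + 16519/(-9819) = -28869*(-168*(1 + (-4)²)²/17) + 16519/(-9819) = -28869*(-168*(1 + 16)²/17) + 16519*(-1/9819) = -28869/((-17*(1/17)²/168)) - 16519/9819 = -28869/((-17/168*1/289)) - 16519/9819 = -28869/(-1/2856) - 16519/9819 = -28869*(-2856) - 16519/9819 = 82449864 - 16519/9819 = 809575198097/9819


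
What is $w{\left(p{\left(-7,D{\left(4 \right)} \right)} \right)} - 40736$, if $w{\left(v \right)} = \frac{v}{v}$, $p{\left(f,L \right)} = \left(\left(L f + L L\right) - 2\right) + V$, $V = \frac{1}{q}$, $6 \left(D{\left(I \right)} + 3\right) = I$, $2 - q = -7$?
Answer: $-40735$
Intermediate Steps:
$q = 9$ ($q = 2 - -7 = 2 + 7 = 9$)
$D{\left(I \right)} = -3 + \frac{I}{6}$
$V = \frac{1}{9} \approx 0.11111$
$p{\left(f,L \right)} = - \frac{17}{9} + L^{2} + L f$ ($p{\left(f,L \right)} = \left(\left(L f + L L\right) - 2\right) + \frac{1}{9} = \left(\left(L f + L^{2}\right) - 2\right) + \frac{1}{9} = \left(\left(L^{2} + L f\right) - 2\right) + \frac{1}{9} = \left(-2 + L^{2} + L f\right) + \frac{1}{9} = - \frac{17}{9} + L^{2} + L f$)
$w{\left(v \right)} = 1$
$w{\left(p{\left(-7,D{\left(4 \right)} \right)} \right)} - 40736 = 1 - 40736 = -40735$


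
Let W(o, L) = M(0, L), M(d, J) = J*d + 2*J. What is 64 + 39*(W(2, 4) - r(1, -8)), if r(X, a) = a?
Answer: 688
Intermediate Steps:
M(d, J) = 2*J + J*d
W(o, L) = 2*L (W(o, L) = L*(2 + 0) = L*2 = 2*L)
64 + 39*(W(2, 4) - r(1, -8)) = 64 + 39*(2*4 - 1*(-8)) = 64 + 39*(8 + 8) = 64 + 39*16 = 64 + 624 = 688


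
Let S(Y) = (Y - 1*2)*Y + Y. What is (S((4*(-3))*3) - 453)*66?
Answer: 58014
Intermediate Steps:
S(Y) = Y + Y*(-2 + Y) (S(Y) = (Y - 2)*Y + Y = (-2 + Y)*Y + Y = Y*(-2 + Y) + Y = Y + Y*(-2 + Y))
(S((4*(-3))*3) - 453)*66 = (((4*(-3))*3)*(-1 + (4*(-3))*3) - 453)*66 = ((-12*3)*(-1 - 12*3) - 453)*66 = (-36*(-1 - 36) - 453)*66 = (-36*(-37) - 453)*66 = (1332 - 453)*66 = 879*66 = 58014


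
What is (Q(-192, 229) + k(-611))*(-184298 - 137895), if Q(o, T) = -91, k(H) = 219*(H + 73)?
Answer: 37990743209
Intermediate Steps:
k(H) = 15987 + 219*H (k(H) = 219*(73 + H) = 15987 + 219*H)
(Q(-192, 229) + k(-611))*(-184298 - 137895) = (-91 + (15987 + 219*(-611)))*(-184298 - 137895) = (-91 + (15987 - 133809))*(-322193) = (-91 - 117822)*(-322193) = -117913*(-322193) = 37990743209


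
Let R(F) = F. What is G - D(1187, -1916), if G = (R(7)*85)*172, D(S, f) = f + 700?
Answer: 103556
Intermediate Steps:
D(S, f) = 700 + f
G = 102340 (G = (7*85)*172 = 595*172 = 102340)
G - D(1187, -1916) = 102340 - (700 - 1916) = 102340 - 1*(-1216) = 102340 + 1216 = 103556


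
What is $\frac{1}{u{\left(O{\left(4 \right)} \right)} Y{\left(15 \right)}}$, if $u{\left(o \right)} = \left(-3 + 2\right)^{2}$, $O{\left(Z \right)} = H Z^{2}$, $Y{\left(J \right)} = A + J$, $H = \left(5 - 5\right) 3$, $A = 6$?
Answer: $\frac{1}{21} \approx 0.047619$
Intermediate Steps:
$H = 0$ ($H = 0 \cdot 3 = 0$)
$Y{\left(J \right)} = 6 + J$
$O{\left(Z \right)} = 0$ ($O{\left(Z \right)} = 0 Z^{2} = 0$)
$u{\left(o \right)} = 1$ ($u{\left(o \right)} = \left(-1\right)^{2} = 1$)
$\frac{1}{u{\left(O{\left(4 \right)} \right)} Y{\left(15 \right)}} = \frac{1}{1 \left(6 + 15\right)} = \frac{1}{1 \cdot 21} = \frac{1}{21}$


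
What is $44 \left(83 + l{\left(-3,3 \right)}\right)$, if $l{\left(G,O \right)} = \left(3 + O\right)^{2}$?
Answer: $5236$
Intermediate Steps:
$44 \left(83 + l{\left(-3,3 \right)}\right) = 44 \left(83 + \left(3 + 3\right)^{2}\right) = 44 \left(83 + 6^{2}\right) = 44 \left(83 + 36\right) = 44 \cdot 119 = 5236$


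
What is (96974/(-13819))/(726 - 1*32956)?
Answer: 48487/222693185 ≈ 0.00021773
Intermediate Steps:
(96974/(-13819))/(726 - 1*32956) = (96974*(-1/13819))/(726 - 32956) = -96974/13819/(-32230) = -96974/13819*(-1/32230) = 48487/222693185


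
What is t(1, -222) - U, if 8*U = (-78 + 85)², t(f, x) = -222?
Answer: -1825/8 ≈ -228.13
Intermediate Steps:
U = 49/8 (U = (-78 + 85)²/8 = (⅛)*7² = (⅛)*49 = 49/8 ≈ 6.1250)
t(1, -222) - U = -222 - 1*49/8 = -222 - 49/8 = -1825/8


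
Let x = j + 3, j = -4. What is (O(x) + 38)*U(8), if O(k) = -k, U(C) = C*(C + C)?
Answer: 4992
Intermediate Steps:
U(C) = 2*C² (U(C) = C*(2*C) = 2*C²)
x = -1 (x = -4 + 3 = -1)
(O(x) + 38)*U(8) = (-1*(-1) + 38)*(2*8²) = (1 + 38)*(2*64) = 39*128 = 4992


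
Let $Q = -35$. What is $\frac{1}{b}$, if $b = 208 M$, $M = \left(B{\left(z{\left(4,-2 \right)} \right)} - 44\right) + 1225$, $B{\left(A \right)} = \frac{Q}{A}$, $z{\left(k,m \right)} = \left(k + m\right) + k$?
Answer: $\frac{3}{733304} \approx 4.0911 \cdot 10^{-6}$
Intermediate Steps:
$z{\left(k,m \right)} = m + 2 k$
$B{\left(A \right)} = - \frac{35}{A}$
$M = \frac{7051}{6}$ ($M = \left(- \frac{35}{-2 + 2 \cdot 4} - 44\right) + 1225 = \left(- \frac{35}{-2 + 8} - 44\right) + 1225 = \left(- \frac{35}{6} - 44\right) + 1225 = - \frac{299}{6} + 1225 = \frac{7051}{6} \approx 1175.2$)
$b = \frac{733304}{3}$ ($b = 208 \cdot \frac{7051}{6} = \frac{733304}{3} \approx 2.4443 \cdot 10^{5}$)
$\frac{1}{b} = \frac{1}{\frac{733304}{3}} = \frac{3}{733304}$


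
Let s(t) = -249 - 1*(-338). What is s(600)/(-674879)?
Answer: -89/674879 ≈ -0.00013188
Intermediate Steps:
s(t) = 89 (s(t) = -249 + 338 = 89)
s(600)/(-674879) = 89/(-674879) = 89*(-1/674879) = -89/674879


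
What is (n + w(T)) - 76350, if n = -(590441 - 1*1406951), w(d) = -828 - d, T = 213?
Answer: 739119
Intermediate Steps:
n = 816510 (n = -(590441 - 1406951) = -1*(-816510) = 816510)
(n + w(T)) - 76350 = (816510 + (-828 - 1*213)) - 76350 = (816510 + (-828 - 213)) - 76350 = (816510 - 1041) - 76350 = 815469 - 76350 = 739119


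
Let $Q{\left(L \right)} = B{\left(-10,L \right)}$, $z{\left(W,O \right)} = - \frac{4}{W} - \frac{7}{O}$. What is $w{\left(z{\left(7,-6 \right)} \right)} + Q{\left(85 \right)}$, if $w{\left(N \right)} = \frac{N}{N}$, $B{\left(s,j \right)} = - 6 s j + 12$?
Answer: $5113$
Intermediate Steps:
$z{\left(W,O \right)} = - \frac{7}{O} - \frac{4}{W}$
$B{\left(s,j \right)} = 12 - 6 j s$ ($B{\left(s,j \right)} = - 6 j s + 12 = 12 - 6 j s$)
$Q{\left(L \right)} = 12 + 60 L$ ($Q{\left(L \right)} = 12 - 6 L \left(-10\right) = 12 + 60 L$)
$w{\left(N \right)} = 1$
$w{\left(z{\left(7,-6 \right)} \right)} + Q{\left(85 \right)} = 1 + \left(12 + 60 \cdot 85\right) = 1 + \left(12 + 5100\right) = 1 + 5112 = 5113$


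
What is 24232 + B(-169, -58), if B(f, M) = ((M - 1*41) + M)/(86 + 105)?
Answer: 4628155/191 ≈ 24231.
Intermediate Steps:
B(f, M) = -41/191 + 2*M/191 (B(f, M) = ((M - 41) + M)/191 = ((-41 + M) + M)*(1/191) = (-41 + 2*M)*(1/191) = -41/191 + 2*M/191)
24232 + B(-169, -58) = 24232 + (-41/191 + (2/191)*(-58)) = 24232 + (-41/191 - 116/191) = 24232 - 157/191 = 4628155/191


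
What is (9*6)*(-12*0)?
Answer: 0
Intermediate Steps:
(9*6)*(-12*0) = 54*0 = 0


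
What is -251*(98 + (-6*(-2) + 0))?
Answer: -27610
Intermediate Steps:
-251*(98 + (-6*(-2) + 0)) = -251*(98 + (12 + 0)) = -251*(98 + 12) = -251*110 = -27610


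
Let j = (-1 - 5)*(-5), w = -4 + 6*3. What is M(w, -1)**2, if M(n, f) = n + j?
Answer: 1936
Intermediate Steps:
w = 14 (w = -4 + 18 = 14)
j = 30 (j = -6*(-5) = 30)
M(n, f) = 30 + n (M(n, f) = n + 30 = 30 + n)
M(w, -1)**2 = (30 + 14)**2 = 44**2 = 1936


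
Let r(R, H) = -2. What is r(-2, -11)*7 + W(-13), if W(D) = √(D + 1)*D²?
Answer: -14 + 338*I*√3 ≈ -14.0 + 585.43*I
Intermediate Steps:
W(D) = D²*√(1 + D) (W(D) = √(1 + D)*D² = D²*√(1 + D))
r(-2, -11)*7 + W(-13) = -2*7 + (-13)²*√(1 - 13) = -14 + 169*√(-12) = -14 + 169*(2*I*√3) = -14 + 338*I*√3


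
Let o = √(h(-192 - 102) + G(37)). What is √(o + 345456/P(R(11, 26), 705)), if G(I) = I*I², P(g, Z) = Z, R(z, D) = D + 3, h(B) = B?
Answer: √(27060720 + 55225*√50359)/235 ≈ 26.729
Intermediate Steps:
R(z, D) = 3 + D
G(I) = I³
o = √50359 (o = √((-192 - 102) + 37³) = √(-294 + 50653) = √50359 ≈ 224.41)
√(o + 345456/P(R(11, 26), 705)) = √(√50359 + 345456/705) = √(√50359 + 345456*(1/705)) = √(√50359 + 115152/235) = √(115152/235 + √50359)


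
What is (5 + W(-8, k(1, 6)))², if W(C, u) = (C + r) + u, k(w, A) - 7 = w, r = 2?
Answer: 49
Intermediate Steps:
k(w, A) = 7 + w
W(C, u) = 2 + C + u (W(C, u) = (C + 2) + u = (2 + C) + u = 2 + C + u)
(5 + W(-8, k(1, 6)))² = (5 + (2 - 8 + (7 + 1)))² = (5 + (2 - 8 + 8))² = (5 + 2)² = 7² = 49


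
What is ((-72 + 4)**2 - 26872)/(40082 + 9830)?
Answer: -2781/6239 ≈ -0.44574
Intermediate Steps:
((-72 + 4)**2 - 26872)/(40082 + 9830) = ((-68)**2 - 26872)/49912 = (4624 - 26872)*(1/49912) = -22248*1/49912 = -2781/6239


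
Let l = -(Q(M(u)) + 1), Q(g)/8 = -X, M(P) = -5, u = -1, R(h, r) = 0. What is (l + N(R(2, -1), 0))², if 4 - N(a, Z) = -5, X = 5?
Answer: 2304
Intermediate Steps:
N(a, Z) = 9 (N(a, Z) = 4 - 1*(-5) = 4 + 5 = 9)
Q(g) = -40 (Q(g) = 8*(-1*5) = 8*(-5) = -40)
l = 39 (l = -(-40 + 1) = -1*(-39) = 39)
(l + N(R(2, -1), 0))² = (39 + 9)² = 48² = 2304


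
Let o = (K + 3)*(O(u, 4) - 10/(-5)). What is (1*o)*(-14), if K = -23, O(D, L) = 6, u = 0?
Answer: 2240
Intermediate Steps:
o = -160 (o = (-23 + 3)*(6 - 10/(-5)) = -20*(6 - 10*(-1/5)) = -20*(6 + 2) = -20*8 = -160)
(1*o)*(-14) = (1*(-160))*(-14) = -160*(-14) = 2240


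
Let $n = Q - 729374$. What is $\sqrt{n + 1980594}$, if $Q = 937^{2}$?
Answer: $\sqrt{2129189} \approx 1459.2$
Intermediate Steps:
$Q = 877969$
$n = 148595$ ($n = 877969 - 729374 = 148595$)
$\sqrt{n + 1980594} = \sqrt{148595 + 1980594} = \sqrt{2129189}$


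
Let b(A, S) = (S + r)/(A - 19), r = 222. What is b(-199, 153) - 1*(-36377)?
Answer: 7929811/218 ≈ 36375.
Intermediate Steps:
b(A, S) = (222 + S)/(-19 + A) (b(A, S) = (S + 222)/(A - 19) = (222 + S)/(-19 + A))
b(-199, 153) - 1*(-36377) = (222 + 153)/(-19 - 199) - 1*(-36377) = 375/(-218) + 36377 = -1/218*375 + 36377 = -375/218 + 36377 = 7929811/218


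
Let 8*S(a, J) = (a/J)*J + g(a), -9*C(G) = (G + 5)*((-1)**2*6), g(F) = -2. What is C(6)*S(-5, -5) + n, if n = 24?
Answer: 365/12 ≈ 30.417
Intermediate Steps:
C(G) = -10/3 - 2*G/3 (C(G) = -(G + 5)*(-1)**2*6/9 = -(5 + G)*1*6/9 = -(5 + G)*6/9 = -(30 + 6*G)/9 = -10/3 - 2*G/3)
S(a, J) = -1/4 + a/8 (S(a, J) = ((a/J)*J - 2)/8 = (a - 2)/8 = (-2 + a)/8 = -1/4 + a/8)
C(6)*S(-5, -5) + n = (-10/3 - 2/3*6)*(-1/4 + (1/8)*(-5)) + 24 = (-10/3 - 4)*(-1/4 - 5/8) + 24 = -22/3*(-7/8) + 24 = 77/12 + 24 = 365/12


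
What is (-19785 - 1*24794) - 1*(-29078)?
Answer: -15501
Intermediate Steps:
(-19785 - 1*24794) - 1*(-29078) = (-19785 - 24794) + 29078 = -44579 + 29078 = -15501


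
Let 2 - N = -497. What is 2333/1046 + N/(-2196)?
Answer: 2300657/1148508 ≈ 2.0032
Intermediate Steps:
N = 499 (N = 2 - 1*(-497) = 2 + 497 = 499)
2333/1046 + N/(-2196) = 2333/1046 + 499/(-2196) = 2333*(1/1046) + 499*(-1/2196) = 2333/1046 - 499/2196 = 2300657/1148508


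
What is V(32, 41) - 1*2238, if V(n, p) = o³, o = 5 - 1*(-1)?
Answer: -2022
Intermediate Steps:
o = 6 (o = 5 + 1 = 6)
V(n, p) = 216 (V(n, p) = 6³ = 216)
V(32, 41) - 1*2238 = 216 - 1*2238 = 216 - 2238 = -2022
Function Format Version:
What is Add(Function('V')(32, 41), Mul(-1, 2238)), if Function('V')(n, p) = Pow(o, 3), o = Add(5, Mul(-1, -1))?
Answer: -2022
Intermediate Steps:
o = 6 (o = Add(5, 1) = 6)
Function('V')(n, p) = 216 (Function('V')(n, p) = Pow(6, 3) = 216)
Add(Function('V')(32, 41), Mul(-1, 2238)) = Add(216, Mul(-1, 2238)) = Add(216, -2238) = -2022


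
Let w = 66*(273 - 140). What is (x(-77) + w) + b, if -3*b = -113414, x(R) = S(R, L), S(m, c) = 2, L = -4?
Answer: 139754/3 ≈ 46585.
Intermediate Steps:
x(R) = 2
w = 8778 (w = 66*133 = 8778)
b = 113414/3 (b = -⅓*(-113414) = 113414/3 ≈ 37805.)
(x(-77) + w) + b = (2 + 8778) + 113414/3 = 8780 + 113414/3 = 139754/3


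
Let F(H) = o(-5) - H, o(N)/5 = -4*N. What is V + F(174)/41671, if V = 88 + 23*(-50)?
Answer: -44254676/41671 ≈ -1062.0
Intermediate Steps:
o(N) = -20*N (o(N) = 5*(-4*N) = -20*N)
V = -1062 (V = 88 - 1150 = -1062)
F(H) = 100 - H (F(H) = -20*(-5) - H = 100 - H)
V + F(174)/41671 = -1062 + (100 - 1*174)/41671 = -1062 + (100 - 174)*(1/41671) = -1062 - 74*1/41671 = -1062 - 74/41671 = -44254676/41671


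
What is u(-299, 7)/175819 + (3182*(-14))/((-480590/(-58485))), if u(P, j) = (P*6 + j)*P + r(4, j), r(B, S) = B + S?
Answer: -6540289070838/1207097903 ≈ -5418.2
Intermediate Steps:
u(P, j) = 4 + j + P*(j + 6*P) (u(P, j) = (P*6 + j)*P + (4 + j) = (6*P + j)*P + (4 + j) = (j + 6*P)*P + (4 + j) = P*(j + 6*P) + (4 + j) = 4 + j + P*(j + 6*P))
u(-299, 7)/175819 + (3182*(-14))/((-480590/(-58485))) = (4 + 7 + 6*(-299)**2 - 299*7)/175819 + (3182*(-14))/((-480590/(-58485))) = (4 + 7 + 6*89401 - 2093)*(1/175819) - 44548/((-480590*(-1/58485))) = (4 + 7 + 536406 - 2093)*(1/175819) - 44548/96118/11697 = 534324*(1/175819) - 44548*11697/96118 = 76332/25117 - 260538978/48059 = -6540289070838/1207097903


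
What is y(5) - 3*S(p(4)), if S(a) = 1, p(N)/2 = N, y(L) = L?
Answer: 2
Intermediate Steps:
p(N) = 2*N
y(5) - 3*S(p(4)) = 5 - 3*1 = 5 - 3 = 2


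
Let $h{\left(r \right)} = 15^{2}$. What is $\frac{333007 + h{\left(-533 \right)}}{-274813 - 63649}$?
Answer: $- \frac{166616}{169231} \approx -0.98455$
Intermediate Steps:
$h{\left(r \right)} = 225$
$\frac{333007 + h{\left(-533 \right)}}{-274813 - 63649} = \frac{333007 + 225}{-274813 - 63649} = \frac{333232}{-338462} = 333232 \left(- \frac{1}{338462}\right) = - \frac{166616}{169231}$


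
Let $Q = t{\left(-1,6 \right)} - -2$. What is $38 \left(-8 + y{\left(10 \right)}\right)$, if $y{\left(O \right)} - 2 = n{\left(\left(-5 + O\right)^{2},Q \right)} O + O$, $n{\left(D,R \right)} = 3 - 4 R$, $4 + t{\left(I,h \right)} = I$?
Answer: $5852$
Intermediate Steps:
$t{\left(I,h \right)} = -4 + I$
$Q = -3$ ($Q = \left(-4 - 1\right) - -2 = -5 + 2 = -3$)
$n{\left(D,R \right)} = 3 - 4 R$
$y{\left(O \right)} = 2 + 16 O$ ($y{\left(O \right)} = 2 + \left(\left(3 - -12\right) O + O\right) = 2 + \left(\left(3 + 12\right) O + O\right) = 2 + \left(15 O + O\right) = 2 + 16 O$)
$38 \left(-8 + y{\left(10 \right)}\right) = 38 \left(-8 + \left(2 + 16 \cdot 10\right)\right) = 38 \left(-8 + \left(2 + 160\right)\right) = 38 \left(-8 + 162\right) = 38 \cdot 154 = 5852$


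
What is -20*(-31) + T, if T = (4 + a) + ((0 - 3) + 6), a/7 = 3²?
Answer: 690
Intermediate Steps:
a = 63 (a = 7*3² = 7*9 = 63)
T = 70 (T = (4 + 63) + ((0 - 3) + 6) = 67 + (-3 + 6) = 67 + 3 = 70)
-20*(-31) + T = -20*(-31) + 70 = 620 + 70 = 690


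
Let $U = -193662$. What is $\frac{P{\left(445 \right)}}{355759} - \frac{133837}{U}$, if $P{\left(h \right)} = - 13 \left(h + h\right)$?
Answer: $\frac{45373047943}{68896999458} \approx 0.65856$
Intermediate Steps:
$P{\left(h \right)} = - 26 h$ ($P{\left(h \right)} = - 13 \cdot 2 h = - 26 h$)
$\frac{P{\left(445 \right)}}{355759} - \frac{133837}{U} = \frac{\left(-26\right) 445}{355759} - \frac{133837}{-193662} = \left(-11570\right) \frac{1}{355759} - - \frac{133837}{193662} = - \frac{11570}{355759} + \frac{133837}{193662} = \frac{45373047943}{68896999458}$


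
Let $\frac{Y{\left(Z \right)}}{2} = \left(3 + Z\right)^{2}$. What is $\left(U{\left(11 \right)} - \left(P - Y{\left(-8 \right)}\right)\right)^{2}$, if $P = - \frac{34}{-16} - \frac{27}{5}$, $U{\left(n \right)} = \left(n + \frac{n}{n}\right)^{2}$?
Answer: $\frac{62267881}{1600} \approx 38917.0$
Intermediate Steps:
$Y{\left(Z \right)} = 2 \left(3 + Z\right)^{2}$
$U{\left(n \right)} = \left(1 + n\right)^{2}$ ($U{\left(n \right)} = \left(n + 1\right)^{2} = \left(1 + n\right)^{2}$)
$P = - \frac{131}{40}$ ($P = \left(-34\right) \left(- \frac{1}{16}\right) - \frac{27}{5} = \frac{17}{8} - \frac{27}{5} = - \frac{131}{40} \approx -3.275$)
$\left(U{\left(11 \right)} - \left(P - Y{\left(-8 \right)}\right)\right)^{2} = \left(\left(1 + 11\right)^{2} - \left(- \frac{131}{40} - 2 \left(3 - 8\right)^{2}\right)\right)^{2} = \left(12^{2} + \left(2 \left(-5\right)^{2} + \frac{131}{40}\right)\right)^{2} = \left(144 + \left(2 \cdot 25 + \frac{131}{40}\right)\right)^{2} = \left(144 + \left(50 + \frac{131}{40}\right)\right)^{2} = \left(144 + \frac{2131}{40}\right)^{2} = \left(\frac{7891}{40}\right)^{2} = \frac{62267881}{1600}$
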